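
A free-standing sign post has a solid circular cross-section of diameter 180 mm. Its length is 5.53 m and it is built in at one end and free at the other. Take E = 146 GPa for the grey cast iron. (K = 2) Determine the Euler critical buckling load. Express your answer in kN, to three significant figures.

I = πd⁴/64 = π×180⁴/64 = 5.153×10^7 mm⁴
I = 5.153×10^7 mm⁴ = 5.153×10^-5 m⁴
Effective length L_e = K·L = 2 × 5.53 = 11.06 m
P_cr = π²EI / L_e² = π² × 146×10⁹ × 5.153×10^-5 / 11.06² = 6.070×10^5 N

P_cr ≈ 607 kN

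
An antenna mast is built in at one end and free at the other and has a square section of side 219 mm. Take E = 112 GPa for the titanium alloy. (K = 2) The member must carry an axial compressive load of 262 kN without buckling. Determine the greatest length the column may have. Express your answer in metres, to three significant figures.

I = a⁴/12 = 219⁴/12 = 1.917×10^8 mm⁴
I = 1.917×10^-4 m⁴
At the buckling limit P_cr = P = 2.620×10^5 N
From P_cr = π²EI/(K·L)²:  L = (1/K)·√(π²EI/P_cr) = (1/2)·√(π²×1.12×10^11×1.917×10^-4/2.620×10^5)
L = 14.2 m

L_max ≈ 14.2 m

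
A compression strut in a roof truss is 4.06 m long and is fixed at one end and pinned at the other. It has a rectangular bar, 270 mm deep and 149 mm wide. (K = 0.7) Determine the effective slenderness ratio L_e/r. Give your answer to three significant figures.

For a rectangle r_min = b/√12 = 149/√12 = 43.01 mm
L_e = K·L = 0.7 × 4.06 m = 2.842 m = 2842.0 mm
λ = L_e / r_min = 2842.0 / 43.01 = 66.1

λ ≈ 66.1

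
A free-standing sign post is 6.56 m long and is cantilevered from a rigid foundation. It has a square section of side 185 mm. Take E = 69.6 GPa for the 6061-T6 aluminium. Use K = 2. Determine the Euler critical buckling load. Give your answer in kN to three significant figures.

P_cr ≈ 390 kN

I = a⁴/12 = 185⁴/12 = 9.761×10^7 mm⁴
I = 9.761×10^7 mm⁴ = 9.761×10^-5 m⁴
Effective length L_e = K·L = 2 × 6.56 = 13.12 m
P_cr = π²EI / L_e² = π² × 69.6×10⁹ × 9.761×10^-5 / 13.12² = 3.895×10^5 N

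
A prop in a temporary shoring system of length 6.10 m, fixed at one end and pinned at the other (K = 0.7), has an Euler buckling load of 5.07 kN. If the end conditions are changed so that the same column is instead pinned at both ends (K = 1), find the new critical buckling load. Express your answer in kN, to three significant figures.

P_cr ≈ 2.48 kN

P_cr ∝ 1/K², so P_cr,new = P_cr,old × (K_old/K_new)² = 5.07 × (0.7/1)²
= 5.07 × 0.4900 = 2.48 kN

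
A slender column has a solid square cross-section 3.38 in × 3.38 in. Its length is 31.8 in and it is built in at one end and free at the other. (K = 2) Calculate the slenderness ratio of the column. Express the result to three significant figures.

λ ≈ 65.2

For a square r = a/√12 = 3.38/√12 = 0.9757 in
L_e = K·L = 2 × 31.8 = 63.60 in
λ = L_e / r_min = 63.600 / 0.9757 = 65.2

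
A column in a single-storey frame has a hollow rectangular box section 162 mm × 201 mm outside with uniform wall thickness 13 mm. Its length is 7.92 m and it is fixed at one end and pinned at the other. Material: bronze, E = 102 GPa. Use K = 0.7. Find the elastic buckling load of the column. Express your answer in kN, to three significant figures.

Inner dimensions: h_i = 201 − 2×13 = 175.0 mm, b_i = 162 − 2×13 = 136.0 mm
Weak-axis I_min = (h_o·b_o³ − h_i·b_i³)/12 with b_o = 162, b_i = 136.0 mm (shorter outer/inner sides).
I_min = (201×162³ − 175.0×136.0³)/12 = 3.453×10^7 mm⁴
I = 3.453×10^7 mm⁴ = 3.453×10^-5 m⁴
Effective length L_e = K·L = 0.7 × 7.92 = 5.544 m
P_cr = π²EI / L_e² = π² × 102×10⁹ × 3.453×10^-5 / 5.544² = 1.131×10^6 N

P_cr ≈ 1130 kN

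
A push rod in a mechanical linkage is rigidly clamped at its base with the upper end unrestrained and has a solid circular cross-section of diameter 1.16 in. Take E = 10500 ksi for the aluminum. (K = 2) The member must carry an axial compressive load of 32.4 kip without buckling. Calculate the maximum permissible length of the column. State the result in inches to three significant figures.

I = πd⁴/64 = π×1.16⁴/64 = 8.888×10^-2 in⁴
At the buckling limit P_cr = P = 3.240×10^4 lb
From P_cr = π²EI/(K·L)²:  L = (1/K)·√(π²EI/P_cr) = (1/2)·√(π²×1.05×10^7×8.888×10^-2/3.240×10^4)
L = 8.43 in

L_max ≈ 8.43 in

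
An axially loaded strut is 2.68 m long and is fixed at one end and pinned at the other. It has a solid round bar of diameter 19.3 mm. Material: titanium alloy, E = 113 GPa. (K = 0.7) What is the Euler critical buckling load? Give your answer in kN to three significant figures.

P_cr ≈ 2.16 kN

I = πd⁴/64 = π×19.3⁴/64 = 6.811×10^3 mm⁴
I = 6.811×10^3 mm⁴ = 6.811×10^-9 m⁴
Effective length L_e = K·L = 0.7 × 2.68 = 1.876 m
P_cr = π²EI / L_e² = π² × 113×10⁹ × 6.811×10^-9 / 1.876² = 2.158×10^3 N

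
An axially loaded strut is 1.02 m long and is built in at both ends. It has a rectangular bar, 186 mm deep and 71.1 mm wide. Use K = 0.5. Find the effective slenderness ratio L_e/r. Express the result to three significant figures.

λ ≈ 24.8

Buckling occurs about the weak axis: I_min = h·b³/12 with b = 71.1 mm (the shorter side).
I_min = 186×71.1³/12 = 5.571×10^6 mm⁴
A = 1.322×10^4 mm²;  r_min = √(I/A) = √(5.571×10^6/1.322×10^4) = 20.52 mm
L_e = K·L = 0.5 × 1.02 m = 0.5100 m = 510.00 mm
λ = L_e / r_min = 510.00 / 20.52 = 24.8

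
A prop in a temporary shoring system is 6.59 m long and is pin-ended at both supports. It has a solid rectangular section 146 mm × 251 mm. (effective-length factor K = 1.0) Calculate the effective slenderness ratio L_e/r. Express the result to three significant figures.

λ ≈ 156

For a rectangle r_min = b/√12 = 146/√12 = 42.15 mm
L_e = K·L = 1 × 6.59 m = 6.590 m = 6590.0 mm
λ = L_e / r_min = 6590.0 / 42.15 = 156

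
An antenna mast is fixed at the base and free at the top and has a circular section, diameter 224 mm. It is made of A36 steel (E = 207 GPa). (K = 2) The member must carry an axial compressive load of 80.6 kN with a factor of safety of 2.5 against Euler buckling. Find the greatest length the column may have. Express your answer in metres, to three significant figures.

I = πd⁴/64 = π×224⁴/64 = 1.236×10^8 mm⁴
I = 1.236×10^-4 m⁴
Required critical load P_cr = n·P = 2.5 × 80.6 = 201.5 kN = 2.015×10^5 N
From P_cr = π²EI/(K·L)²:  L = (1/K)·√(π²EI/P_cr) = (1/2)·√(π²×2.07×10^11×1.236×10^-4/2.015×10^5)
L = 17.7 m

L_max ≈ 17.7 m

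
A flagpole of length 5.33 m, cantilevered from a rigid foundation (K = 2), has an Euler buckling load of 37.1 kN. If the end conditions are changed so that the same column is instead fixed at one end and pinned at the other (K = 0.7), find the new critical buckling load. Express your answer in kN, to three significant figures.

P_cr ≈ 303 kN

P_cr ∝ 1/K², so P_cr,new = P_cr,old × (K_old/K_new)² = 37.1 × (2/0.7)²
= 37.1 × 8.163 = 303 kN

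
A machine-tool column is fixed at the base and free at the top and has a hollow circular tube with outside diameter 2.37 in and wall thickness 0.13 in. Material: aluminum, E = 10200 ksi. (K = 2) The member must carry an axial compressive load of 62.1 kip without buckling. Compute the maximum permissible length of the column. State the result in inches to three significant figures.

Inner diameter d_i = 2.37 − 2×0.13 = 2.110 in
I = π(d_o⁴ − d_i⁴)/64 = π(2.37⁴ − 2.110⁴)/64 = 0.5757 in⁴
At the buckling limit P_cr = P = 6.210×10^4 lb
From P_cr = π²EI/(K·L)²:  L = (1/K)·√(π²EI/P_cr) = (1/2)·√(π²×1.02×10^7×0.5757/6.210×10^4)
L = 15.3 in

L_max ≈ 15.3 in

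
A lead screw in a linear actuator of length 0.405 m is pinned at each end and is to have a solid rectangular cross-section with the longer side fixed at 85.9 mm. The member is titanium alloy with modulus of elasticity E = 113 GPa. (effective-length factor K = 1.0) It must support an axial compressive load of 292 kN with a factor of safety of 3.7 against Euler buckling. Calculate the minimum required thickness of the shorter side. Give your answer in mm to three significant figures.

b ≈ 28.1 mm

Required P_cr = n·P = 3.7 × 292 = 1080 kN
L_e = K·L = 1 × 0.405 = 0.4050 m
Required I = P_cr·L_e²/(π²E) = 1.080×10^6 × 0.4050² / (π² × 1.13×10^11) = 1.589×10^-7 m⁴
I_req = 1.589×10^5 mm⁴
Rectangle, weak axis: I_min = h·b³/12 with h = 85.9 mm fixed  ⇒  b = (12I/h)^(1/3) = 28.1 mm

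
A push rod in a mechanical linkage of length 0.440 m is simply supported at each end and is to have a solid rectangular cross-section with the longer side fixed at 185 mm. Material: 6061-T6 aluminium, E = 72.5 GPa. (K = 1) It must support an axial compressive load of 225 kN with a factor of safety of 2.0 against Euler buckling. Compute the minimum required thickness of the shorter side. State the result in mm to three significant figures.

Required P_cr = n·P = 2.0 × 225 = 450.0 kN
L_e = K·L = 1 × 0.440 = 0.4400 m
Required I = P_cr·L_e²/(π²E) = 4.500×10^5 × 0.4400² / (π² × 7.25×10^10) = 1.218×10^-7 m⁴
I_req = 1.218×10^5 mm⁴
Rectangle, weak axis: I_min = h·b³/12 with h = 185 mm fixed  ⇒  b = (12I/h)^(1/3) = 19.9 mm

b ≈ 19.9 mm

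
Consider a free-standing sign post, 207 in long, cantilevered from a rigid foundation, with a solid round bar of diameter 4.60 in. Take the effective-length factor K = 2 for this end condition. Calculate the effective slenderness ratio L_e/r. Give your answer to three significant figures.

λ ≈ 360

I = πd⁴/64 = π×4.60⁴/64 = 21.98 in⁴
A = 16.62 in²;  r_min = √(I/A) = √(21.98/16.62) = 1.150 in
L_e = K·L = 2 × 207 = 414.0 in
λ = L_e / r_min = 414.00 / 1.150 = 360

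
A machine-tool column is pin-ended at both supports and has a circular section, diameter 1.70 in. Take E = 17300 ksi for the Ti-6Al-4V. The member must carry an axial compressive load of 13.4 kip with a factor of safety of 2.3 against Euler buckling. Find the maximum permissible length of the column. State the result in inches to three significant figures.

L_max ≈ 47.7 in

I = πd⁴/64 = π×1.70⁴/64 = 0.4100 in⁴
Required critical load P_cr = n·P = 2.3 × 13.4 = 30.82 kip = 3.082×10^4 lb
From P_cr = π²EI/(K·L)²:  L = (1/K)·√(π²EI/P_cr) = (1/1)·√(π²×1.73×10^7×0.4100/3.082×10^4)
L = 47.7 in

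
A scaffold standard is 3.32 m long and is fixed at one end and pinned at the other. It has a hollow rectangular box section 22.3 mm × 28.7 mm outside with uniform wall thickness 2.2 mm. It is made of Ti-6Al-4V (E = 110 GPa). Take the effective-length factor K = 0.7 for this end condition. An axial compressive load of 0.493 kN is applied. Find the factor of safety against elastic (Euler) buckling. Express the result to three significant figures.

Inner dimensions: h_i = 28.7 − 2×2.2 = 24.30 mm, b_i = 22.3 − 2×2.2 = 17.90 mm
Weak-axis I_min = (h_o·b_o³ − h_i·b_i³)/12 with b_o = 22.3, b_i = 17.90 mm (shorter outer/inner sides).
I_min = (28.7×22.3³ − 24.30×17.90³)/12 = 1.491×10^4 mm⁴
I = 1.491×10^4 mm⁴ = 1.491×10^-8 m⁴
Effective length L_e = K·L = 0.7 × 3.32 = 2.324 m
P_cr = π²EI / L_e² = π² × 110×10⁹ × 1.491×10^-8 / 2.324² = 2.997×10^3 N
Factor of safety n = P_cr / P = 2.9968 / 0.493 = 6.08

n ≈ 6.08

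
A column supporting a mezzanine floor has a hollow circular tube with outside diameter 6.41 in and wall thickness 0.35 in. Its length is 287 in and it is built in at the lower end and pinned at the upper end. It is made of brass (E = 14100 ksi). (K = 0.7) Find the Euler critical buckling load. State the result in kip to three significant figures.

Inner diameter d_i = 6.41 − 2×0.35 = 5.710 in
I = π(d_o⁴ − d_i⁴)/64 = π(6.41⁴ − 5.710⁴)/64 = 30.69 in⁴
Effective length L_e = K·L = 0.7 × 287 = 200.9 in
P_cr = π²EI / L_e² = π² × 14100×10³ × 30.69 / 200.9² = 1.058×10^5 lb

P_cr ≈ 106 kip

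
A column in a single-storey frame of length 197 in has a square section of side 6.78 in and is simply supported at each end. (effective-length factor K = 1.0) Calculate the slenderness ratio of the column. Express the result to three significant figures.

For a square r = a/√12 = 6.78/√12 = 1.957 in
L_e = K·L = 1 × 197 = 197.0 in
λ = L_e / r_min = 197.00 / 1.957 = 101

λ ≈ 101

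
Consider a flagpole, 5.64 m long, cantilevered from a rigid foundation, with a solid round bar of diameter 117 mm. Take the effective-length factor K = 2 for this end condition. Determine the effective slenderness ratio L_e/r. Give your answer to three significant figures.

λ ≈ 386

For a solid circle r = d/4 = 117/4 = 29.25 mm
L_e = K·L = 2 × 5.64 m = 11.28 m = 11280 mm
λ = L_e / r_min = 11280 / 29.25 = 386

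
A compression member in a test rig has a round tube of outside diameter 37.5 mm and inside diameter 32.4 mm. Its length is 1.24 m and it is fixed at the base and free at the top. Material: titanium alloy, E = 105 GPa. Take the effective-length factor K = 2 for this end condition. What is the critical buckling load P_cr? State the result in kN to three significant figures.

d_o = 37.5 mm, d_i = 32.4 mm
I = π(d_o⁴ − d_i⁴)/64 = π(37.5⁴ − 32.40⁴)/64 = 4.298×10^4 mm⁴
I = 4.298×10^4 mm⁴ = 4.298×10^-8 m⁴
Effective length L_e = K·L = 2 × 1.24 = 2.480 m
P_cr = π²EI / L_e² = π² × 105×10⁹ × 4.298×10^-8 / 2.480² = 7.242×10^3 N

P_cr ≈ 7.24 kN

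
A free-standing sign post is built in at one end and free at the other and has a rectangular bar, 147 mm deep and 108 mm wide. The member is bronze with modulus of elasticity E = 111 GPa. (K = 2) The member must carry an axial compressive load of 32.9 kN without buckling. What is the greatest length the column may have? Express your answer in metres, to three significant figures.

L_max ≈ 11.3 m

Buckling occurs about the weak axis: I_min = h·b³/12 with b = 108 mm (the shorter side).
I_min = 147×108³/12 = 1.543×10^7 mm⁴
I = 1.543×10^-5 m⁴
At the buckling limit P_cr = P = 3.290×10^4 N
From P_cr = π²EI/(K·L)²:  L = (1/K)·√(π²EI/P_cr) = (1/2)·√(π²×1.11×10^11×1.543×10^-5/3.290×10^4)
L = 11.3 m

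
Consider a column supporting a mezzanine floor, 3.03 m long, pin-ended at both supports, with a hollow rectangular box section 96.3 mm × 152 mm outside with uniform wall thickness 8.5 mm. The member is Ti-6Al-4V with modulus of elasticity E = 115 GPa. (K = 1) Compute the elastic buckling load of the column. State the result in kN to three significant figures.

P_cr ≈ 705 kN

Inner dimensions: h_i = 152 − 2×8.5 = 135.0 mm, b_i = 96.3 − 2×8.5 = 79.30 mm
Weak-axis I_min = (h_o·b_o³ − h_i·b_i³)/12 with b_o = 96.3, b_i = 79.30 mm (shorter outer/inner sides).
I_min = (152×96.3³ − 135.0×79.30³)/12 = 5.702×10^6 mm⁴
I = 5.702×10^6 mm⁴ = 5.702×10^-6 m⁴
Effective length L_e = K·L = 1 × 3.03 = 3.030 m
P_cr = π²EI / L_e² = π² × 115×10⁹ × 5.702×10^-6 / 3.030² = 7.049×10^5 N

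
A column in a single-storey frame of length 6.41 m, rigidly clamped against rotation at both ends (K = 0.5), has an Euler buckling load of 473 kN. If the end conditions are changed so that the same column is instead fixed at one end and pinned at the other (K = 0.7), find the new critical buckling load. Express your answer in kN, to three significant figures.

P_cr ≈ 241 kN

P_cr ∝ 1/K², so P_cr,new = P_cr,old × (K_old/K_new)² = 473 × (0.5/0.7)²
= 473 × 0.5102 = 241 kN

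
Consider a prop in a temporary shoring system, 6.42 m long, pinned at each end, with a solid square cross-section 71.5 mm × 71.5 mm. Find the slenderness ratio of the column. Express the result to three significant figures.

λ ≈ 311

I = a⁴/12 = 71.5⁴/12 = 2.178×10^6 mm⁴
A = 5.112×10^3 mm²;  r_min = √(I/A) = √(2.178×10^6/5.112×10^3) = 20.64 mm
L_e = K·L = 1 × 6.42 m = 6.420 m = 6420.0 mm
λ = L_e / r_min = 6420.0 / 20.64 = 311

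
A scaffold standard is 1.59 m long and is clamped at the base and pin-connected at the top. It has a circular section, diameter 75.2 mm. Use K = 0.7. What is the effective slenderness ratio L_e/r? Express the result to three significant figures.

For a solid circle r = d/4 = 75.2/4 = 18.80 mm
L_e = K·L = 0.7 × 1.59 m = 1.113 m = 1113.0 mm
λ = L_e / r_min = 1113.0 / 18.80 = 59.2

λ ≈ 59.2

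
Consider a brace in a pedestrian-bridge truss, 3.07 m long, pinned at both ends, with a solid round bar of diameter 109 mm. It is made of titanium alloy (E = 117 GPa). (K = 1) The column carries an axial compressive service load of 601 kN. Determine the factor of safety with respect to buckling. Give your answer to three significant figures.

I = πd⁴/64 = π×109⁴/64 = 6.929×10^6 mm⁴
I = 6.929×10^6 mm⁴ = 6.929×10^-6 m⁴
Effective length L_e = K·L = 1 × 3.07 = 3.070 m
P_cr = π²EI / L_e² = π² × 117×10⁹ × 6.929×10^-6 / 3.070² = 8.490×10^5 N
Factor of safety n = P_cr / P = 848.96 / 601 = 1.41

n ≈ 1.41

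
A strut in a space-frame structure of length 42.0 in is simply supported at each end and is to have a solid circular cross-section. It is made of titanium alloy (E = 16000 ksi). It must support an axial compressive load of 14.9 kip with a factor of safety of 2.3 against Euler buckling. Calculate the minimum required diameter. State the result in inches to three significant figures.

Required P_cr = n·P = 2.3 × 14.9 = 34.27 kip
L_e = K·L = 1 × 42.0 = 42.00 in
Required I = P_cr·L_e²/(π²E) = 3.427×10^4 × 42.00² / (π² × 1.60×10^7) = 0.3828 in⁴
Solid circle: I = πd⁴/64  ⇒  d = (64I/π)^(1/4) = (64×0.3828/π)^(1/4) = 1.67 in

d ≈ 1.67 in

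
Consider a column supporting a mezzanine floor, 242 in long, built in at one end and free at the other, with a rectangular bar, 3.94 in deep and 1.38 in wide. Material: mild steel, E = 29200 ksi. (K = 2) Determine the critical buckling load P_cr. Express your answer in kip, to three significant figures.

P_cr ≈ 1.06 kip

Buckling occurs about the weak axis: I_min = h·b³/12 with b = 1.38 in (the shorter side).
I_min = 3.94×1.38³/12 = 0.8629 in⁴
Effective length L_e = K·L = 2 × 242 = 484.0 in
P_cr = π²EI / L_e² = π² × 29200×10³ × 0.8629 / 484.0² = 1.062×10^3 lb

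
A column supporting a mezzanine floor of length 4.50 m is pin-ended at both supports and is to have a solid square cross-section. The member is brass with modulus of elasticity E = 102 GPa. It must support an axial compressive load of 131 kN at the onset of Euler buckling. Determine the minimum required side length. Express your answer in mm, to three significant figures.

a ≈ 75.0 mm

L_e = K·L = 1 × 4.50 = 4.500 m
Required I = P_cr·L_e²/(π²E) = 1.310×10^5 × 4.500² / (π² × 1.02×10^11) = 2.635×10^-6 m⁴
I_req = 2.635×10^6 mm⁴
Solid square: I = a⁴/12  ⇒  a = (12I)^(1/4) = (12×2.635×10^6)^(1/4) = 75.0 mm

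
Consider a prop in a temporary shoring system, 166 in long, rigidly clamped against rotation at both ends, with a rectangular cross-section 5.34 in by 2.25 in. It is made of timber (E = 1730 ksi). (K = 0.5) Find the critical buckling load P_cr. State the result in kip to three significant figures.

Buckling occurs about the weak axis: I_min = h·b³/12 with b = 2.25 in (the shorter side).
I_min = 5.34×2.25³/12 = 5.069 in⁴
Effective length L_e = K·L = 0.5 × 166 = 83.00 in
P_cr = π²EI / L_e² = π² × 1730×10³ × 5.069 / 83.00² = 1.256×10^4 lb

P_cr ≈ 12.6 kip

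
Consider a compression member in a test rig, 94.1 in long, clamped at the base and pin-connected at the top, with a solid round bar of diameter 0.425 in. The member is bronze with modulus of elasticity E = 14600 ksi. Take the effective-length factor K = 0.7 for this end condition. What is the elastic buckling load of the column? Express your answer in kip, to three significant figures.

P_cr ≈ 0.0532 kip

I = πd⁴/64 = π×0.425⁴/64 = 1.601×10^-3 in⁴
Effective length L_e = K·L = 0.7 × 94.1 = 65.87 in
P_cr = π²EI / L_e² = π² × 14600×10³ × 1.601×10^-3 / 65.87² = 53.19 lb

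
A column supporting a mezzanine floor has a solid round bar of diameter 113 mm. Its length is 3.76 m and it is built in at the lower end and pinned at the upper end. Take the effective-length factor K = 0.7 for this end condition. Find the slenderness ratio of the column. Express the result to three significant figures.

λ ≈ 93.2

For a solid circle r = d/4 = 113/4 = 28.25 mm
L_e = K·L = 0.7 × 3.76 m = 2.632 m = 2632.0 mm
λ = L_e / r_min = 2632.0 / 28.25 = 93.2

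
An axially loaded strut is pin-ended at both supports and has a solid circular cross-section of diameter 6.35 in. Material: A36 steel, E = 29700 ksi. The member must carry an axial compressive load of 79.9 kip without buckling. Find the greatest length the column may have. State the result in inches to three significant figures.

I = πd⁴/64 = π×6.35⁴/64 = 79.81 in⁴
At the buckling limit P_cr = P = 7.990×10^4 lb
From P_cr = π²EI/(K·L)²:  L = (1/K)·√(π²EI/P_cr) = (1/1)·√(π²×2.97×10^7×79.81/7.990×10^4)
L = 541 in

L_max ≈ 541 in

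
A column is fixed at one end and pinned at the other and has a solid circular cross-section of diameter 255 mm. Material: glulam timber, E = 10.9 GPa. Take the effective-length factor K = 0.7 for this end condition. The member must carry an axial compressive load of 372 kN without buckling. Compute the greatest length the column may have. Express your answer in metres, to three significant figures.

I = πd⁴/64 = π×255⁴/64 = 2.076×10^8 mm⁴
I = 2.076×10^-4 m⁴
At the buckling limit P_cr = P = 3.720×10^5 N
From P_cr = π²EI/(K·L)²:  L = (1/K)·√(π²EI/P_cr) = (1/0.7)·√(π²×1.09×10^10×2.076×10^-4/3.720×10^5)
L = 11.1 m

L_max ≈ 11.1 m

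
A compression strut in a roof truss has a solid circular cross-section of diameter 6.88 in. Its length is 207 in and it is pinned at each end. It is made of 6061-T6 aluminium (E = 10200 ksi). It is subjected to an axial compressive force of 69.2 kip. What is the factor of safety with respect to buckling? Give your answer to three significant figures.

I = πd⁴/64 = π×6.88⁴/64 = 110.0 in⁴
Effective length L_e = K·L = 1 × 207 = 207.0 in
P_cr = π²EI / L_e² = π² × 10200×10³ × 110.0 / 207.0² = 2.584×10^5 lb
Factor of safety n = P_cr / P = 258.39 / 69.2 = 3.73

n ≈ 3.73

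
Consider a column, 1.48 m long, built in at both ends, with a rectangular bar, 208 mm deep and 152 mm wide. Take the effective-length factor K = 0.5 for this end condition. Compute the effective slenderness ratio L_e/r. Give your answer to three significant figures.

For a rectangle r_min = b/√12 = 152/√12 = 43.88 mm
L_e = K·L = 0.5 × 1.48 m = 0.7400 m = 740.00 mm
λ = L_e / r_min = 740.00 / 43.88 = 16.9

λ ≈ 16.9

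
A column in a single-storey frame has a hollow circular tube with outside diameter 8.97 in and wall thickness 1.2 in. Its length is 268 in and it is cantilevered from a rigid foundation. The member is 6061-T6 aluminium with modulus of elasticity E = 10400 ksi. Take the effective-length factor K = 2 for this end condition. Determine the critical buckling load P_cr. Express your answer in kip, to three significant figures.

P_cr ≈ 80.9 kip

Inner diameter d_i = 8.97 − 2×1.2 = 6.570 in
I = π(d_o⁴ − d_i⁴)/64 = π(8.97⁴ − 6.570⁴)/64 = 226.3 in⁴
Effective length L_e = K·L = 2 × 268 = 536.0 in
P_cr = π²EI / L_e² = π² × 10400×10³ × 226.3 / 536.0² = 8.086×10^4 lb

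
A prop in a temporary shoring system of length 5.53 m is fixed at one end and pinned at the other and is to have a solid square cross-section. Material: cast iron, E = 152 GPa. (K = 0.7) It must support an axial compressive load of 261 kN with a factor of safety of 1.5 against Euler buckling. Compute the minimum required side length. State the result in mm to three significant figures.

Required P_cr = n·P = 1.5 × 261 = 391.5 kN
L_e = K·L = 0.7 × 5.53 = 3.871 m
Required I = P_cr·L_e²/(π²E) = 3.915×10^5 × 3.871² / (π² × 1.52×10^11) = 3.911×10^-6 m⁴
I_req = 3.911×10^6 mm⁴
Solid square: I = a⁴/12  ⇒  a = (12I)^(1/4) = (12×3.911×10^6)^(1/4) = 82.8 mm

a ≈ 82.8 mm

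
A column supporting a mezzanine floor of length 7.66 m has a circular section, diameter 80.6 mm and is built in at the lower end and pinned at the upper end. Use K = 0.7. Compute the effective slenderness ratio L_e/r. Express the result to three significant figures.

For a solid circle r = d/4 = 80.6/4 = 20.15 mm
L_e = K·L = 0.7 × 7.66 m = 5.362 m = 5362.0 mm
λ = L_e / r_min = 5362.0 / 20.15 = 266

λ ≈ 266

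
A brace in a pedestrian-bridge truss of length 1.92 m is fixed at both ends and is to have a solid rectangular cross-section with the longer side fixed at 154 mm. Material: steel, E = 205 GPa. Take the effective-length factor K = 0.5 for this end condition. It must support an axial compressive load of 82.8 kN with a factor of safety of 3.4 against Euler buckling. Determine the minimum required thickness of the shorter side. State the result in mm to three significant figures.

b ≈ 21.5 mm

Required P_cr = n·P = 3.4 × 82.8 = 281.5 kN
L_e = K·L = 0.5 × 1.92 = 0.9600 m
Required I = P_cr·L_e²/(π²E) = 2.815×10^5 × 0.9600² / (π² × 2.05×10^11) = 1.282×10^-7 m⁴
I_req = 1.282×10^5 mm⁴
Rectangle, weak axis: I_min = h·b³/12 with h = 154 mm fixed  ⇒  b = (12I/h)^(1/3) = 21.5 mm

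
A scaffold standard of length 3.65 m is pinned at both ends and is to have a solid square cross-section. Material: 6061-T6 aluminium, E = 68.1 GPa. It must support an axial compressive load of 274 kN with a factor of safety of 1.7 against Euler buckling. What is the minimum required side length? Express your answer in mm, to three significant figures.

Required P_cr = n·P = 1.7 × 274 = 465.8 kN
L_e = K·L = 1 × 3.65 = 3.650 m
Required I = P_cr·L_e²/(π²E) = 4.658×10^5 × 3.650² / (π² × 6.81×10^10) = 9.233×10^-6 m⁴
I_req = 9.233×10^6 mm⁴
Solid square: I = a⁴/12  ⇒  a = (12I)^(1/4) = (12×9.233×10^6)^(1/4) = 103 mm

a ≈ 103 mm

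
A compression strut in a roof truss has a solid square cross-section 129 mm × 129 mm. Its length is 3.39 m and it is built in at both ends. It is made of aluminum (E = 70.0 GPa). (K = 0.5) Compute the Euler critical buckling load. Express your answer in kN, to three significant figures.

P_cr ≈ 5550 kN

I = a⁴/12 = 129⁴/12 = 2.308×10^7 mm⁴
I = 2.308×10^7 mm⁴ = 2.308×10^-5 m⁴
Effective length L_e = K·L = 0.5 × 3.39 = 1.695 m
P_cr = π²EI / L_e² = π² × 70.0×10⁹ × 2.308×10^-5 / 1.695² = 5.549×10^6 N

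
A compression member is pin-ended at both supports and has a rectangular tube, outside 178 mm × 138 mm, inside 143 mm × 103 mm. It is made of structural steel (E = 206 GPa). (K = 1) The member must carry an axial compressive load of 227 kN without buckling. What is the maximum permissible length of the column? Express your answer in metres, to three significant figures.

L_max ≈ 15.2 m

Weak-axis I_min = (h_o·b_o³ − h_i·b_i³)/12 with b_o = 138, b_i = 103.0 mm (shorter outer/inner sides).
I_min = (178×138³ − 143.0×103.0³)/12 = 2.596×10^7 mm⁴
I = 2.596×10^-5 m⁴
At the buckling limit P_cr = P = 2.270×10^5 N
From P_cr = π²EI/(K·L)²:  L = (1/K)·√(π²EI/P_cr) = (1/1)·√(π²×2.06×10^11×2.596×10^-5/2.270×10^5)
L = 15.2 m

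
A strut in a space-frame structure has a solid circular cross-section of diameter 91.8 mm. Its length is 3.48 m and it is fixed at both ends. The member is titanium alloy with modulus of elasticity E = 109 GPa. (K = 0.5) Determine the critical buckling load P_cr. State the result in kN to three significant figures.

P_cr ≈ 1240 kN

I = πd⁴/64 = π×91.8⁴/64 = 3.486×10^6 mm⁴
I = 3.486×10^6 mm⁴ = 3.486×10^-6 m⁴
Effective length L_e = K·L = 0.5 × 3.48 = 1.740 m
P_cr = π²EI / L_e² = π² × 109×10⁹ × 3.486×10^-6 / 1.740² = 1.239×10^6 N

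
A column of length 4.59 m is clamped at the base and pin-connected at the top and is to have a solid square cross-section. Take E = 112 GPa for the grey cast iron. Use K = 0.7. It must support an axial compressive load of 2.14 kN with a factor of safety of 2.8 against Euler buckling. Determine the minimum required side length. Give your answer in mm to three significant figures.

Required P_cr = n·P = 2.8 × 2.14 = 5.992 kN
L_e = K·L = 0.7 × 4.59 = 3.213 m
Required I = P_cr·L_e²/(π²E) = 5.992×10^3 × 3.213² / (π² × 1.12×10^11) = 5.596×10^-8 m⁴
I_req = 5.596×10^4 mm⁴
Solid square: I = a⁴/12  ⇒  a = (12I)^(1/4) = (12×5.596×10^4)^(1/4) = 28.6 mm

a ≈ 28.6 mm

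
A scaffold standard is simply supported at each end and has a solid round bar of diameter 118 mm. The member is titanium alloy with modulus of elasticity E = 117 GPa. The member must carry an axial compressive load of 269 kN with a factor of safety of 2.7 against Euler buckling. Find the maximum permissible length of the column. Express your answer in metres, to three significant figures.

L_max ≈ 3.89 m

I = πd⁴/64 = π×118⁴/64 = 9.517×10^6 mm⁴
I = 9.517×10^-6 m⁴
Required critical load P_cr = n·P = 2.7 × 269 = 726.3 kN = 7.263×10^5 N
From P_cr = π²EI/(K·L)²:  L = (1/K)·√(π²EI/P_cr) = (1/1)·√(π²×1.17×10^11×9.517×10^-6/7.263×10^5)
L = 3.89 m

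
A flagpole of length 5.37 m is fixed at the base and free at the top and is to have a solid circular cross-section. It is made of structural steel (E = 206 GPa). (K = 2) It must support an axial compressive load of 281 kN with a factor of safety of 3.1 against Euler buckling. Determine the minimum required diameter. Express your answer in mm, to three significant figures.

Required P_cr = n·P = 3.1 × 281 = 871.1 kN
L_e = K·L = 2 × 5.37 = 10.74 m
Required I = P_cr·L_e²/(π²E) = 8.711×10^5 × 10.74² / (π² × 2.06×10^11) = 4.942×10^-5 m⁴
I_req = 4.942×10^7 mm⁴
Solid circle: I = πd⁴/64  ⇒  d = (64I/π)^(1/4) = (64×4.942×10^7/π)^(1/4) = 178 mm

d ≈ 178 mm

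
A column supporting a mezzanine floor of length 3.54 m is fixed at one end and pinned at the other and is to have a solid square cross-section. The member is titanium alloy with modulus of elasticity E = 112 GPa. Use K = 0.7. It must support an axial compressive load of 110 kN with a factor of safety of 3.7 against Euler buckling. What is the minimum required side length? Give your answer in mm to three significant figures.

Required P_cr = n·P = 3.7 × 110 = 407.0 kN
L_e = K·L = 0.7 × 3.54 = 2.478 m
Required I = P_cr·L_e²/(π²E) = 4.070×10^5 × 2.478² / (π² × 1.12×10^11) = 2.261×10^-6 m⁴
I_req = 2.261×10^6 mm⁴
Solid square: I = a⁴/12  ⇒  a = (12I)^(1/4) = (12×2.261×10^6)^(1/4) = 72.2 mm

a ≈ 72.2 mm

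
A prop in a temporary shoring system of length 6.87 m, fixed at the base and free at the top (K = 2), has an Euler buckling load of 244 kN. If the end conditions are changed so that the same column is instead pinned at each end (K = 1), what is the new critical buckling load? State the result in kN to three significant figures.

P_cr ≈ 976 kN

P_cr ∝ 1/K², so P_cr,new = P_cr,old × (K_old/K_new)² = 244 × (2/1)²
= 244 × 4.000 = 976 kN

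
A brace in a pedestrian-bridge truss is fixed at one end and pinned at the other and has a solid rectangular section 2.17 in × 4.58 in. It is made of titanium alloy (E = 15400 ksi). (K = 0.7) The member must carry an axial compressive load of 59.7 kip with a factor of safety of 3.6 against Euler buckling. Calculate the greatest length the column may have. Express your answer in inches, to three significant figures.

Buckling occurs about the weak axis: I_min = h·b³/12 with b = 2.17 in (the shorter side).
I_min = 4.58×2.17³/12 = 3.900 in⁴
Required critical load P_cr = n·P = 3.6 × 59.7 = 214.9 kip = 2.149×10^5 lb
From P_cr = π²EI/(K·L)²:  L = (1/K)·√(π²EI/P_cr) = (1/0.7)·√(π²×1.54×10^7×3.900/2.149×10^5)
L = 75.0 in

L_max ≈ 75.0 in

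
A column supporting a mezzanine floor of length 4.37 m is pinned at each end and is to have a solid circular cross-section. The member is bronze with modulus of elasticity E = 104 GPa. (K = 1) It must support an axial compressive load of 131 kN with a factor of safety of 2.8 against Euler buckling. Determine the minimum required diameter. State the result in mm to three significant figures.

d ≈ 109 mm

Required P_cr = n·P = 2.8 × 131 = 366.8 kN
L_e = K·L = 1 × 4.37 = 4.370 m
Required I = P_cr·L_e²/(π²E) = 3.668×10^5 × 4.370² / (π² × 1.04×10^11) = 6.824×10^-6 m⁴
I_req = 6.824×10^6 mm⁴
Solid circle: I = πd⁴/64  ⇒  d = (64I/π)^(1/4) = (64×6.824×10^6/π)^(1/4) = 109 mm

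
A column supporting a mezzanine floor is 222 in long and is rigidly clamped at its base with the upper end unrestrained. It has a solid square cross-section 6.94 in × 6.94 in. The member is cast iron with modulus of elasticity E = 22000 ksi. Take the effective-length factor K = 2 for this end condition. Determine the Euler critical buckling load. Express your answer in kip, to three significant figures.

P_cr ≈ 213 kip

I = a⁴/12 = 6.94⁴/12 = 193.3 in⁴
Effective length L_e = K·L = 2 × 222 = 444.0 in
P_cr = π²EI / L_e² = π² × 22000×10³ × 193.3 / 444.0² = 2.129×10^5 lb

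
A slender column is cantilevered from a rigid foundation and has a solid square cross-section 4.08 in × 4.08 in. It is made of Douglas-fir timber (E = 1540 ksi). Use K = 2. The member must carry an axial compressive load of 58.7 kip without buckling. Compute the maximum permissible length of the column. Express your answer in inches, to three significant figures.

L_max ≈ 38.7 in

I = a⁴/12 = 4.08⁴/12 = 23.09 in⁴
At the buckling limit P_cr = P = 5.870×10^4 lb
From P_cr = π²EI/(K·L)²:  L = (1/K)·√(π²EI/P_cr) = (1/2)·√(π²×1.54×10^6×23.09/5.870×10^4)
L = 38.7 in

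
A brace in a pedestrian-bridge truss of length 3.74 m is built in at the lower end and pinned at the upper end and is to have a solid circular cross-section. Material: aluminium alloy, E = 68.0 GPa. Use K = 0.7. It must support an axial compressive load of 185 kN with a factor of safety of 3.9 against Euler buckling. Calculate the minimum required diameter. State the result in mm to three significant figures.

Required P_cr = n·P = 3.9 × 185 = 721.5 kN
L_e = K·L = 0.7 × 3.74 = 2.618 m
Required I = P_cr·L_e²/(π²E) = 7.215×10^5 × 2.618² / (π² × 6.80×10^10) = 7.368×10^-6 m⁴
I_req = 7.368×10^6 mm⁴
Solid circle: I = πd⁴/64  ⇒  d = (64I/π)^(1/4) = (64×7.368×10^6/π)^(1/4) = 111 mm

d ≈ 111 mm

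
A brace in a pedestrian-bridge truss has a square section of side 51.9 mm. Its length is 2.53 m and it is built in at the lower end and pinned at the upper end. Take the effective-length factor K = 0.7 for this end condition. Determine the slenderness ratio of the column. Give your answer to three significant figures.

λ ≈ 118

For a square r = a/√12 = 51.9/√12 = 14.98 mm
L_e = K·L = 0.7 × 2.53 m = 1.771 m = 1771.0 mm
λ = L_e / r_min = 1771.0 / 14.98 = 118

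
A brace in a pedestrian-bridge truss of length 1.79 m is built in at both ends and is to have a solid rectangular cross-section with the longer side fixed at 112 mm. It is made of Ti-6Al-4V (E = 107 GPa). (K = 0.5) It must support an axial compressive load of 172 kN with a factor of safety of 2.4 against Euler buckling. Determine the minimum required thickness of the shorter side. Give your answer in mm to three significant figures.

b ≈ 32.3 mm

Required P_cr = n·P = 2.4 × 172 = 412.8 kN
L_e = K·L = 0.5 × 1.79 = 0.8950 m
Required I = P_cr·L_e²/(π²E) = 4.128×10^5 × 0.8950² / (π² × 1.07×10^11) = 3.131×10^-7 m⁴
I_req = 3.131×10^5 mm⁴
Rectangle, weak axis: I_min = h·b³/12 with h = 112 mm fixed  ⇒  b = (12I/h)^(1/3) = 32.3 mm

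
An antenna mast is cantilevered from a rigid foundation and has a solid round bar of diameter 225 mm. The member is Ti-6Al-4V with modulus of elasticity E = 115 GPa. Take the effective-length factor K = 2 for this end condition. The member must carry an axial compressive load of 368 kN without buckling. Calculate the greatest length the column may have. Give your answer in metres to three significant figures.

I = πd⁴/64 = π×225⁴/64 = 1.258×10^8 mm⁴
I = 1.258×10^-4 m⁴
At the buckling limit P_cr = P = 3.680×10^5 N
From P_cr = π²EI/(K·L)²:  L = (1/K)·√(π²EI/P_cr) = (1/2)·√(π²×1.15×10^11×1.258×10^-4/3.680×10^5)
L = 9.85 m

L_max ≈ 9.85 m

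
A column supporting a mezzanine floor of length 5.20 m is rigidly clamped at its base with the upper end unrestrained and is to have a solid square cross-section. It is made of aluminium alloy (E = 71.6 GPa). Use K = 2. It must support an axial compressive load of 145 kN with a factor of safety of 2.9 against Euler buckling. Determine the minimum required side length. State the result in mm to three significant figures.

Required P_cr = n·P = 2.9 × 145 = 420.5 kN
L_e = K·L = 2 × 5.20 = 10.40 m
Required I = P_cr·L_e²/(π²E) = 4.205×10^5 × 10.40² / (π² × 7.16×10^10) = 6.436×10^-5 m⁴
I_req = 6.436×10^7 mm⁴
Solid square: I = a⁴/12  ⇒  a = (12I)^(1/4) = (12×6.436×10^7)^(1/4) = 167 mm

a ≈ 167 mm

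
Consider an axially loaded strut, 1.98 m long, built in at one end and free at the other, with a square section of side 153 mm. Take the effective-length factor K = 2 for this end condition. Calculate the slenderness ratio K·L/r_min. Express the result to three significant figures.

λ ≈ 89.7

For a square r = a/√12 = 153/√12 = 44.17 mm
L_e = K·L = 2 × 1.98 m = 3.960 m = 3960.0 mm
λ = L_e / r_min = 3960.0 / 44.17 = 89.7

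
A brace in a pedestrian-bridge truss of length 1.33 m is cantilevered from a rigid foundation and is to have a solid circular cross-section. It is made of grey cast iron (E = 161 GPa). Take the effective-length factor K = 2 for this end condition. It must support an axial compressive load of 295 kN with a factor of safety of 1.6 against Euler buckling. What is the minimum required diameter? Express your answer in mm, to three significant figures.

d ≈ 80.9 mm

Required P_cr = n·P = 1.6 × 295 = 472.0 kN
L_e = K·L = 2 × 1.33 = 2.660 m
Required I = P_cr·L_e²/(π²E) = 4.720×10^5 × 2.660² / (π² × 1.61×10^11) = 2.102×10^-6 m⁴
I_req = 2.102×10^6 mm⁴
Solid circle: I = πd⁴/64  ⇒  d = (64I/π)^(1/4) = (64×2.102×10^6/π)^(1/4) = 80.9 mm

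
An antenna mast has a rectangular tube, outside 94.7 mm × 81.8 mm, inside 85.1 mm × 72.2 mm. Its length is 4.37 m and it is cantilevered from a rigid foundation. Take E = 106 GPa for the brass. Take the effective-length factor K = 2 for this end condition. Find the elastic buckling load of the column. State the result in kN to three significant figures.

P_cr ≈ 22.6 kN

Weak-axis I_min = (h_o·b_o³ − h_i·b_i³)/12 with b_o = 81.8, b_i = 72.20 mm (shorter outer/inner sides).
I_min = (94.7×81.8³ − 85.10×72.20³)/12 = 1.650×10^6 mm⁴
I = 1.650×10^6 mm⁴ = 1.650×10^-6 m⁴
Effective length L_e = K·L = 2 × 4.37 = 8.740 m
P_cr = π²EI / L_e² = π² × 106×10⁹ × 1.650×10^-6 / 8.740² = 2.260×10^4 N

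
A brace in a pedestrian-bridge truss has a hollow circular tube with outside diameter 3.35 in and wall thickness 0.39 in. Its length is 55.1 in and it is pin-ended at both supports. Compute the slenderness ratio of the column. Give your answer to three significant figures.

Inner diameter d_i = 3.35 − 2×0.39 = 2.570 in
I = π(d_o⁴ − d_i⁴)/64 = π(3.35⁴ − 2.570⁴)/64 = 4.041 in⁴
A = 3.627 in²;  r_min = √(I/A) = √(4.041/3.627) = 1.056 in
L_e = K·L = 1 × 55.1 = 55.10 in
λ = L_e / r_min = 55.100 / 1.056 = 52.2

λ ≈ 52.2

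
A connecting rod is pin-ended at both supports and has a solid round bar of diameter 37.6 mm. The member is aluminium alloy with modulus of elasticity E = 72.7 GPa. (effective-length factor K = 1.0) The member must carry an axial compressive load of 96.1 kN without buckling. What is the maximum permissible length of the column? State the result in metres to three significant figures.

L_max ≈ 0.856 m

I = πd⁴/64 = π×37.6⁴/64 = 9.811×10^4 mm⁴
I = 9.811×10^-8 m⁴
At the buckling limit P_cr = P = 9.610×10^4 N
From P_cr = π²EI/(K·L)²:  L = (1/K)·√(π²EI/P_cr) = (1/1)·√(π²×7.27×10^10×9.811×10^-8/9.610×10^4)
L = 0.856 m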